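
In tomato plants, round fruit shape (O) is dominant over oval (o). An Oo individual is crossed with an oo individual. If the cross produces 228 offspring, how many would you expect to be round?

Punnett square for Oo × oo:
Offspring genotypes: 2 Oo, 2 oo
round: 2, oval: 2
round: 2 out of 4 → fraction 1/2
Expected count = 1/2 × 228 = 114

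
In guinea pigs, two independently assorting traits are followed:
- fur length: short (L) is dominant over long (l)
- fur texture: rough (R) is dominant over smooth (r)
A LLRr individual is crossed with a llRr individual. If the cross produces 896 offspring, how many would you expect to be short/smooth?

Dihybrid cross LLRr × llRr — consider each gene separately:
fur length: LL × ll → 4 Ll → 4 L_ (out of 4)
fur texture: Rr × Rr → 1 RR, 2 Rr, 1 rr → 3 R_ : 1 rr (out of 4)
Combine (counts out of 4 × 4 = 16): short/rough (L_R_) = 4×3 = 12; short/smooth (L_rr) = 4×1 = 4
Phenotype counts (out of 16): 12 short/rough, 4 short/smooth
short/smooth: 4 out of 16 → fraction 1/4
Expected count = 1/4 × 896 = 224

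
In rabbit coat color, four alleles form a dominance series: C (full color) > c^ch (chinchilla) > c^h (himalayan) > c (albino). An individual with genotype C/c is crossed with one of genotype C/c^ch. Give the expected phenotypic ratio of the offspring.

Cross: C/c × C/c^ch
Allele dominance: C > c^ch > c^h > c
Offspring genotypes: 1 C/C, 1 C/c^ch, 1 C/c, 1 c^ch/c
Phenotype counts: 3 full color, 1 chinchilla
Ratio: 3 full color : 1 chinchilla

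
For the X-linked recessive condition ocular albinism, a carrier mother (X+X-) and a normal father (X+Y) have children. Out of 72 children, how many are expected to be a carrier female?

Cross: X+X- × X+Y
Offspring: 1 X+X+, 1 X+Y, 1 X+X-, 1 X-Y
Probability of a carrier female: 1/4
Expected count = 1/4 × 72 = 18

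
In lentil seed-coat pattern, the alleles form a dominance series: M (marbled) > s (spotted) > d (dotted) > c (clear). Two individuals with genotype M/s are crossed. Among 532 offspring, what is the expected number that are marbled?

Cross: M/s × M/s
Allele dominance: M > s > d > c
Offspring genotypes: 1 M/M, 2 M/s, 1 s/s
Phenotype counts: 3 marbled, 1 spotted
marbled: 3 out of 4 → fraction 3/4
Expected count = 3/4 × 532 = 399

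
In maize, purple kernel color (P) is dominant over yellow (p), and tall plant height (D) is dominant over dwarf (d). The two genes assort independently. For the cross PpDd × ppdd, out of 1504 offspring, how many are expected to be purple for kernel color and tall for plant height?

Dihybrid cross PpDd × ppdd — consider each gene separately:
kernel color: Pp × pp → 2 Pp, 2 pp → 2 P_ : 2 pp (out of 4)
plant height: Dd × dd → 2 Dd, 2 dd → 2 D_ : 2 dd (out of 4)
Looking for: purple (P_) and tall (D_)
P(purple) = 2/4, P(tall) = 2/4
P(both) = 2/4 × 2/4 = 4/16 = 1/4
Expected count = 1/4 × 1504 = 376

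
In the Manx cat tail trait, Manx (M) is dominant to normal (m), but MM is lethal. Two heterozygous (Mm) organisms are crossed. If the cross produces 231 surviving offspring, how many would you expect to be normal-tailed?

Cross: Mm × Mm
Punnett square offspring (before lethality): 1 MM, 2 Mm, 1 mm
The MM genotype is lethal (embryos die); surviving offspring: 2 Mm, 1 mm
normal-tailed: 1 out of 3 → fraction 1/3
Expected count = 1/3 × 231 = 77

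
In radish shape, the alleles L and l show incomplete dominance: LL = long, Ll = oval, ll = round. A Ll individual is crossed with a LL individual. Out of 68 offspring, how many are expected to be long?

Punnett square for Ll × LL:
Offspring genotypes: 2 LL, 2 Ll
Phenotype counts: 2 long, 2 oval
long: 2 out of 4 → fraction 1/2
Expected count = 1/2 × 68 = 34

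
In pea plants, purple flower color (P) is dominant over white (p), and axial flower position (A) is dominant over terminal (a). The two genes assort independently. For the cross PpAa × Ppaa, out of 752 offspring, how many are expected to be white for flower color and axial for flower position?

Dihybrid cross PpAa × Ppaa — consider each gene separately:
flower color: Pp × Pp → 1 PP, 2 Pp, 1 pp → 3 P_ : 1 pp (out of 4)
flower position: Aa × aa → 2 Aa, 2 aa → 2 A_ : 2 aa (out of 4)
Looking for: white (pp) and axial (A_)
P(white) = 1/4, P(axial) = 2/4
P(both) = 1/4 × 2/4 = 2/16 = 1/8
Expected count = 1/8 × 752 = 94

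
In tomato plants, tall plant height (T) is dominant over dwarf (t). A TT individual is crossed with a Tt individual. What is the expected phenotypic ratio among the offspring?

Punnett square for TT × Tt:
Offspring genotypes: 2 TT, 2 Tt
tall: 4, dwarf: 0
Ratio: all tall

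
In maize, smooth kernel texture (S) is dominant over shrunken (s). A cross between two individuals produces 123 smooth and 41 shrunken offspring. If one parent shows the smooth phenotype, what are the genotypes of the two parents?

Observed offspring: 123 smooth, 41 shrunken
The observed ratio simplifies to 3:1. Shrunken (ss) offspring appear, so each parent must contribute one s allele. The parent stated to show smooth carries S, so it is Ss. The other parent is then either Ss or ss: Ss × ss would give a 1:1 split, whereas Ss × Ss gives 3:1 — matching the data. So both parents are heterozygous (Ss × Ss).
Parent genotypes: Ss × Ss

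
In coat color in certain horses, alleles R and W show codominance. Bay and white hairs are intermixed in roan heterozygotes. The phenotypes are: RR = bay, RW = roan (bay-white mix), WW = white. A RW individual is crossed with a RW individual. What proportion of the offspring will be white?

Punnett square for RW × RW:
Offspring genotypes: 1 RR, 2 RW, 1 WW
Phenotype counts: 1 bay, 2 roan (bay-white mix), 1 white
white: 1 out of 4
Probability: 1/4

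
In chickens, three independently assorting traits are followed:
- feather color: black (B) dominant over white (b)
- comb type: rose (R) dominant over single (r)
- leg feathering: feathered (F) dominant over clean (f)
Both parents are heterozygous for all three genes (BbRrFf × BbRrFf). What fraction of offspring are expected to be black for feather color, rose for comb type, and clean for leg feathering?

Trihybrid cross: BbRrFf × BbRrFf
Each trait segregates independently with a 3:1 phenotypic ratio, so each gene contributes 3/4 (dominant) or 1/4 (recessive).
Target: black (feather color), rose (comb type), clean (leg feathering)
Probability = product of independent per-trait probabilities
= 3/4 × 3/4 × 1/4 = 9/64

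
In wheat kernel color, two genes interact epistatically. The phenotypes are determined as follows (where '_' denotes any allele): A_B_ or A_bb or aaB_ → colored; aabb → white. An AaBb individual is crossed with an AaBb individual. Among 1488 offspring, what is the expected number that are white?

Cross: AaBb × AaBb — consider each gene separately:
A gene: Aa × Aa → 1 AA, 2 Aa, 1 aa → 3 A_ : 1 aa (out of 4)
B gene: Bb × Bb → 1 BB, 2 Bb, 1 bb → 3 B_ : 1 bb (out of 4)
Genotype classes (out of 4 × 4 = 16): A_B_ = 3×3 = 9; A_bb = 3×1 = 3; aaB_ = 1×3 = 3; aabb = 1×1 = 1
Apply the phenotype rules: A_B_ (9) + A_bb (3) + aaB_ (3) → colored; aabb (1) → white
Phenotype counts (out of 16): 15 colored, 1 white
white: 1 out of 16 → fraction 1/16
Expected count = 1/16 × 1488 = 93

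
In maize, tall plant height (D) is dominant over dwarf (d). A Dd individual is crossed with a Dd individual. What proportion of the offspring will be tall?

Punnett square for Dd × Dd:
Offspring genotypes: 1 DD, 2 Dd, 1 dd
tall: 3, dwarf: 1
tall: 3 out of 4
Probability: 3/4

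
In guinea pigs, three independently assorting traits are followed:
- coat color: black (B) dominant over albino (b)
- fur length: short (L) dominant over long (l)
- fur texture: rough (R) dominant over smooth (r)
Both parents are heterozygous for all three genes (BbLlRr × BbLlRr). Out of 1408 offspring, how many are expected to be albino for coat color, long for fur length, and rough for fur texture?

Trihybrid cross: BbLlRr × BbLlRr
Each trait segregates independently with a 3:1 phenotypic ratio, so each gene contributes 3/4 (dominant) or 1/4 (recessive).
Target: albino (coat color), long (fur length), rough (fur texture)
Probability = product of independent per-trait probabilities
= 1/4 × 1/4 × 3/4 = 3/64
Expected count = 3/64 × 1408 = 66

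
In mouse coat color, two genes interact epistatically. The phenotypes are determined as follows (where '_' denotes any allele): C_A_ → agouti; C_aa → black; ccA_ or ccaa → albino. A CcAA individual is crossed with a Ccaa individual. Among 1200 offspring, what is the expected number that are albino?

Cross: CcAA × Ccaa — consider each gene separately:
C gene: Cc × Cc → 1 CC, 2 Cc, 1 cc → 3 C_ : 1 cc (out of 4)
A gene: AA × aa → 4 Aa → 4 A_ (out of 4)
Genotype classes (out of 4 × 4 = 16): C_A_ = 3×4 = 12; ccA_ = 1×4 = 4
Apply the phenotype rules: C_A_ (12) → agouti; ccA_ (4) → albino
Phenotype counts (out of 16): 12 agouti, 4 albino
albino: 4 out of 16 → fraction 1/4
Expected count = 1/4 × 1200 = 300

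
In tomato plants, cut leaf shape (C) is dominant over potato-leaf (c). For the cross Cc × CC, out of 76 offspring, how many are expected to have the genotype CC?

Punnett square for Cc × CC:
Offspring genotypes: 2 CC, 2 Cc
Total offspring: 4
Count with target: 2
Probability: 2/4 = 1/2
Expected count = 1/2 × 76 = 38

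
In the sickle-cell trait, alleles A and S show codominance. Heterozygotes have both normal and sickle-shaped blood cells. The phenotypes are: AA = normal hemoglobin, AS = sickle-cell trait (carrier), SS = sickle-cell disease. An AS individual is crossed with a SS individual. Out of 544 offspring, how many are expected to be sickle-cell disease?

Punnett square for AS × SS:
Offspring genotypes: 2 AS, 2 SS
Phenotype counts: 2 sickle-cell trait (carrier), 2 sickle-cell disease
sickle-cell disease: 2 out of 4 → fraction 1/2
Expected count = 1/2 × 544 = 272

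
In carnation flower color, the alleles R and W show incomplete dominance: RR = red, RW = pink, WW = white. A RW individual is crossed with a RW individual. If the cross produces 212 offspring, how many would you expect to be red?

Punnett square for RW × RW:
Offspring genotypes: 1 RR, 2 RW, 1 WW
Phenotype counts: 1 red, 2 pink, 1 white
red: 1 out of 4 → fraction 1/4
Expected count = 1/4 × 212 = 53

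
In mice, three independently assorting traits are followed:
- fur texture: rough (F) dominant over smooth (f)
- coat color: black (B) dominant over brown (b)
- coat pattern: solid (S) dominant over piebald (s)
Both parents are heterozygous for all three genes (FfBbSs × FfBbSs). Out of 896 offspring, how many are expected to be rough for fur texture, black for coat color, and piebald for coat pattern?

Trihybrid cross: FfBbSs × FfBbSs
Each trait segregates independently with a 3:1 phenotypic ratio, so each gene contributes 3/4 (dominant) or 1/4 (recessive).
Target: rough (fur texture), black (coat color), piebald (coat pattern)
Probability = product of independent per-trait probabilities
= 3/4 × 3/4 × 1/4 = 9/64
Expected count = 9/64 × 896 = 126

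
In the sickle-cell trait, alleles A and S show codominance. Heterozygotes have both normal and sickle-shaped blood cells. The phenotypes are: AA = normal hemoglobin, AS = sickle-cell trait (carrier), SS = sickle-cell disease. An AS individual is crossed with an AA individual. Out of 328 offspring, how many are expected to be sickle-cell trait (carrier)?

Punnett square for AS × AA:
Offspring genotypes: 2 AA, 2 AS
Phenotype counts: 2 normal hemoglobin, 2 sickle-cell trait (carrier)
sickle-cell trait (carrier): 2 out of 4 → fraction 1/2
Expected count = 1/2 × 328 = 164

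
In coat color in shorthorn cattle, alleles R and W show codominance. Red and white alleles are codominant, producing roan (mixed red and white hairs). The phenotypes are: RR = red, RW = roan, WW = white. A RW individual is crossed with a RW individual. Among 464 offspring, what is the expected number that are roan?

Punnett square for RW × RW:
Offspring genotypes: 1 RR, 2 RW, 1 WW
Phenotype counts: 1 red, 2 roan, 1 white
roan: 2 out of 4 → fraction 1/2
Expected count = 1/2 × 464 = 232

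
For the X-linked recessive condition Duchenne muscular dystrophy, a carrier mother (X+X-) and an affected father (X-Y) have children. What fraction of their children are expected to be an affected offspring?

Cross: X+X- × X-Y
Offspring: 1 X+X-, 1 X+Y, 1 X-X-, 1 X-Y
Probability of an affected offspring: 2/4 = 1/2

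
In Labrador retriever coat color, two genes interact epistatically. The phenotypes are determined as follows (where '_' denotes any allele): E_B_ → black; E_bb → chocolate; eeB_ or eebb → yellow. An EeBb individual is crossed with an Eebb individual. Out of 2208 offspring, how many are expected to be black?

Cross: EeBb × Eebb — consider each gene separately:
E gene: Ee × Ee → 1 EE, 2 Ee, 1 ee → 3 E_ : 1 ee (out of 4)
B gene: Bb × bb → 2 Bb, 2 bb → 2 B_ : 2 bb (out of 4)
Genotype classes (out of 4 × 4 = 16): E_B_ = 3×2 = 6; E_bb = 3×2 = 6; eeB_ = 1×2 = 2; eebb = 1×2 = 2
Apply the phenotype rules: E_B_ (6) → black; E_bb (6) → chocolate; eeB_ (2) + eebb (2) → yellow
Phenotype counts (out of 16): 6 black, 6 chocolate, 4 yellow
black: 6 out of 16 → fraction 3/8
Expected count = 3/8 × 2208 = 828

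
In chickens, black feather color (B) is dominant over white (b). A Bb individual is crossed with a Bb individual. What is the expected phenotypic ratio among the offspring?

Punnett square for Bb × Bb:
Offspring genotypes: 1 BB, 2 Bb, 1 bb
black: 3, white: 1
Ratio: 3:1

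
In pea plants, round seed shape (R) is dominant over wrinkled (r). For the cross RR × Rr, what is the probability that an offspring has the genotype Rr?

Punnett square for RR × Rr:
Offspring genotypes: 2 RR, 2 Rr
Total offspring: 4
Count with target: 2
Probability: 2/4 = 1/2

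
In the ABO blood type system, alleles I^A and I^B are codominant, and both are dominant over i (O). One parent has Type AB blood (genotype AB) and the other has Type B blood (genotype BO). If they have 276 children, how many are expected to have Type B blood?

Cross: AB × BO
Possible offspring genotypes: 1 AB, 1 AO, 1 BB, 1 BO
Blood type counts: 1 Type AB, 1 Type A, 2 Type B
Probability of Type B: 2/4 = 1/2
Expected count = 1/2 × 276 = 138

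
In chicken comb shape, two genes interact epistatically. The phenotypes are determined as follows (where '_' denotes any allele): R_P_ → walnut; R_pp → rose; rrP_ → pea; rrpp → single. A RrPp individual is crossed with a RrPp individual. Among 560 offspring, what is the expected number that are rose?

Cross: RrPp × RrPp — consider each gene separately:
R gene: Rr × Rr → 1 RR, 2 Rr, 1 rr → 3 R_ : 1 rr (out of 4)
P gene: Pp × Pp → 1 PP, 2 Pp, 1 pp → 3 P_ : 1 pp (out of 4)
Genotype classes (out of 4 × 4 = 16): R_P_ = 3×3 = 9; R_pp = 3×1 = 3; rrP_ = 1×3 = 3; rrpp = 1×1 = 1
Apply the phenotype rules: R_P_ (9) → walnut; R_pp (3) → rose; rrP_ (3) → pea; rrpp (1) → single
Phenotype counts (out of 16): 9 walnut, 3 rose, 3 pea, 1 single
rose: 3 out of 16 → fraction 3/16
Expected count = 3/16 × 560 = 105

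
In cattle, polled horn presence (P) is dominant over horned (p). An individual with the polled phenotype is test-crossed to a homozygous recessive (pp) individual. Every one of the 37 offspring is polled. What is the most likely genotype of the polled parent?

Test cross: ? × pp
All offspring are polled.
If the unknown parent were heterozygous (Pp), about half of 37 offspring would be horned; none are. The unknown parent is most likely homozygous dominant (PP).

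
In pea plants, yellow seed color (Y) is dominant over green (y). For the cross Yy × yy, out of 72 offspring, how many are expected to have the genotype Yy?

Punnett square for Yy × yy:
Offspring genotypes: 2 Yy, 2 yy
Total offspring: 4
Count with target: 2
Probability: 2/4 = 1/2
Expected count = 1/2 × 72 = 36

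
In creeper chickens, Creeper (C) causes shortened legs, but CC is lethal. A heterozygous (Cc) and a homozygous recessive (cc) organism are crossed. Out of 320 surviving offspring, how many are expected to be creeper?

Cross: Cc × cc
Punnett square offspring (before lethality): 2 Cc, 2 cc
No CC offspring are produced in this cross.
creeper: 2 out of 4 → fraction 1/2
Expected count = 1/2 × 320 = 160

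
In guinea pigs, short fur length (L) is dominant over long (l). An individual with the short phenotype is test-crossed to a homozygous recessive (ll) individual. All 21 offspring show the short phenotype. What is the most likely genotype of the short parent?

Test cross: ? × ll
All offspring are short.
If the unknown parent were heterozygous (Ll), about half of 21 offspring would be long; none are. The unknown parent is most likely homozygous dominant (LL).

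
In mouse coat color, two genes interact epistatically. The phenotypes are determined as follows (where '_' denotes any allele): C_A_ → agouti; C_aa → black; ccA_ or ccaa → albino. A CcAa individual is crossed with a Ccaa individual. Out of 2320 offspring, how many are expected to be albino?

Cross: CcAa × Ccaa — consider each gene separately:
C gene: Cc × Cc → 1 CC, 2 Cc, 1 cc → 3 C_ : 1 cc (out of 4)
A gene: Aa × aa → 2 Aa, 2 aa → 2 A_ : 2 aa (out of 4)
Genotype classes (out of 4 × 4 = 16): C_A_ = 3×2 = 6; C_aa = 3×2 = 6; ccA_ = 1×2 = 2; ccaa = 1×2 = 2
Apply the phenotype rules: C_A_ (6) → agouti; C_aa (6) → black; ccA_ (2) + ccaa (2) → albino
Phenotype counts (out of 16): 6 agouti, 6 black, 4 albino
albino: 4 out of 16 → fraction 1/4
Expected count = 1/4 × 2320 = 580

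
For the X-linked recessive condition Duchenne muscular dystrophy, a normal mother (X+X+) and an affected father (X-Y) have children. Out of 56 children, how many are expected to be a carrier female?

Cross: X+X+ × X-Y
Offspring: 2 X+X-, 2 X+Y
Probability of a carrier female: 2/4 = 1/2
Expected count = 1/2 × 56 = 28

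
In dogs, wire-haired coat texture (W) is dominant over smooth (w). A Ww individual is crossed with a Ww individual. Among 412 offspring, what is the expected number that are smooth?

Punnett square for Ww × Ww:
Offspring genotypes: 1 WW, 2 Ww, 1 ww
wire-haired: 3, smooth: 1
smooth: 1 out of 4 → fraction 1/4
Expected count = 1/4 × 412 = 103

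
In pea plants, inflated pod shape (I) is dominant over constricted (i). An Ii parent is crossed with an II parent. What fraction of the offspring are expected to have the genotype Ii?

Punnett square for Ii × II:
Offspring genotypes: 2 II, 2 Ii
Total offspring: 4
Count with target: 2
Probability: 2/4 = 1/2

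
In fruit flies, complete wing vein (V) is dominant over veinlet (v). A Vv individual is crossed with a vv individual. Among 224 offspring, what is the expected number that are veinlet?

Punnett square for Vv × vv:
Offspring genotypes: 2 Vv, 2 vv
complete: 2, veinlet: 2
veinlet: 2 out of 4 → fraction 1/2
Expected count = 1/2 × 224 = 112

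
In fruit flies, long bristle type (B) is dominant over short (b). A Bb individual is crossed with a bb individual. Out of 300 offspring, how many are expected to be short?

Punnett square for Bb × bb:
Offspring genotypes: 2 Bb, 2 bb
long: 2, short: 2
short: 2 out of 4 → fraction 1/2
Expected count = 1/2 × 300 = 150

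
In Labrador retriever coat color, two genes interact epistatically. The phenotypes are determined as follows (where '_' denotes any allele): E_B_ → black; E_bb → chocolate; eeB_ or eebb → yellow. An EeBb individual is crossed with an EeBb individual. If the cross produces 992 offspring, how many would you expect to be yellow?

Cross: EeBb × EeBb — consider each gene separately:
E gene: Ee × Ee → 1 EE, 2 Ee, 1 ee → 3 E_ : 1 ee (out of 4)
B gene: Bb × Bb → 1 BB, 2 Bb, 1 bb → 3 B_ : 1 bb (out of 4)
Genotype classes (out of 4 × 4 = 16): E_B_ = 3×3 = 9; E_bb = 3×1 = 3; eeB_ = 1×3 = 3; eebb = 1×1 = 1
Apply the phenotype rules: E_B_ (9) → black; E_bb (3) → chocolate; eeB_ (3) + eebb (1) → yellow
Phenotype counts (out of 16): 9 black, 3 chocolate, 4 yellow
yellow: 4 out of 16 → fraction 1/4
Expected count = 1/4 × 992 = 248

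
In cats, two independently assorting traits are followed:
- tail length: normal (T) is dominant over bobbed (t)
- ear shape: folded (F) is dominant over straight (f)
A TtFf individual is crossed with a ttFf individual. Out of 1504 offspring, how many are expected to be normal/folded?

Dihybrid cross TtFf × ttFf — consider each gene separately:
tail length: Tt × tt → 2 Tt, 2 tt → 2 T_ : 2 tt (out of 4)
ear shape: Ff × Ff → 1 FF, 2 Ff, 1 ff → 3 F_ : 1 ff (out of 4)
Combine (counts out of 4 × 4 = 16): normal/folded (T_F_) = 2×3 = 6; normal/straight (T_ff) = 2×1 = 2; bobbed/folded (ttF_) = 2×3 = 6; bobbed/straight (ttff) = 2×1 = 2
Phenotype counts (out of 16): 6 normal/folded, 2 normal/straight, 6 bobbed/folded, 2 bobbed/straight
normal/folded: 6 out of 16 → fraction 3/8
Expected count = 3/8 × 1504 = 564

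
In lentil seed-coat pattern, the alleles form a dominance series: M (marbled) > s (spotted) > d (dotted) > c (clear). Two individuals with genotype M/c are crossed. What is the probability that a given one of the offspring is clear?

Cross: M/c × M/c
Allele dominance: M > s > d > c
Offspring genotypes: 1 M/M, 2 M/c, 1 c/c
Phenotype counts: 3 marbled, 1 clear
clear: 1 out of 4
Probability: 1/4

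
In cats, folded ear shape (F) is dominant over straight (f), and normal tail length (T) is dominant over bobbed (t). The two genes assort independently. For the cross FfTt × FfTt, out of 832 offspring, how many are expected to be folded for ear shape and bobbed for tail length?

Dihybrid cross FfTt × FfTt — consider each gene separately:
ear shape: Ff × Ff → 1 FF, 2 Ff, 1 ff → 3 F_ : 1 ff (out of 4)
tail length: Tt × Tt → 1 TT, 2 Tt, 1 tt → 3 T_ : 1 tt (out of 4)
Looking for: folded (F_) and bobbed (tt)
P(folded) = 3/4, P(bobbed) = 1/4
P(both) = 3/4 × 1/4 = 3/16
Expected count = 3/16 × 832 = 156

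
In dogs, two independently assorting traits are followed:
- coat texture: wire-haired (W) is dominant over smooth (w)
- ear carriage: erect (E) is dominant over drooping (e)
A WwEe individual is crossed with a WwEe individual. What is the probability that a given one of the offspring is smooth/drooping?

Dihybrid cross WwEe × WwEe — consider each gene separately:
coat texture: Ww × Ww → 1 WW, 2 Ww, 1 ww → 3 W_ : 1 ww (out of 4)
ear carriage: Ee × Ee → 1 EE, 2 Ee, 1 ee → 3 E_ : 1 ee (out of 4)
Combine (counts out of 4 × 4 = 16): wire-haired/erect (W_E_) = 3×3 = 9; wire-haired/drooping (W_ee) = 3×1 = 3; smooth/erect (wwE_) = 1×3 = 3; smooth/drooping (wwee) = 1×1 = 1
Phenotype counts (out of 16): 9 wire-haired/erect, 3 wire-haired/drooping, 3 smooth/erect, 1 smooth/drooping
smooth/drooping: 1 out of 16
Probability: 1/16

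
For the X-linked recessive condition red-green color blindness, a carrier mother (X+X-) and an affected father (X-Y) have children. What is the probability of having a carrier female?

Cross: X+X- × X-Y
Offspring: 1 X+X-, 1 X+Y, 1 X-X-, 1 X-Y
Probability of a carrier female: 1/4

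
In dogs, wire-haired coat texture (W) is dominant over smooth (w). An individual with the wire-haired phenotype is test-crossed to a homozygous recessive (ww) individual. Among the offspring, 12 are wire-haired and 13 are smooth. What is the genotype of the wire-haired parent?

Test cross: ? × ww
Offspring: 12 wire-haired, 13 smooth — approximately 1:1.
A 1:1 ratio in a test cross indicates the unknown parent is heterozygous (Ww).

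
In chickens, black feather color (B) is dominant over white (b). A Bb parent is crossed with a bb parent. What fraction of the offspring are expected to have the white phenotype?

Punnett square for Bb × bb:
Offspring genotypes: 2 Bb, 2 bb
Total offspring: 4
Count with target: 2
Probability: 2/4 = 1/2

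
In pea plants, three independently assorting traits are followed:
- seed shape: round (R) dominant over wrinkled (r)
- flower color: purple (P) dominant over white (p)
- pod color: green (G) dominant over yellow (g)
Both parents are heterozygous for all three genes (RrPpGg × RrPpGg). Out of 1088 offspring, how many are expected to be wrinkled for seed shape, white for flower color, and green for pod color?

Trihybrid cross: RrPpGg × RrPpGg
Each trait segregates independently with a 3:1 phenotypic ratio, so each gene contributes 3/4 (dominant) or 1/4 (recessive).
Target: wrinkled (seed shape), white (flower color), green (pod color)
Probability = product of independent per-trait probabilities
= 1/4 × 1/4 × 3/4 = 3/64
Expected count = 3/64 × 1088 = 51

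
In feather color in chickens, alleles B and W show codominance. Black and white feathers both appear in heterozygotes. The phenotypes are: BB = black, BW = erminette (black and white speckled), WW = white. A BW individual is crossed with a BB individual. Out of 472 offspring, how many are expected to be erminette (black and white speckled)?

Punnett square for BW × BB:
Offspring genotypes: 2 BB, 2 BW
Phenotype counts: 2 black, 2 erminette (black and white speckled)
erminette (black and white speckled): 2 out of 4 → fraction 1/2
Expected count = 1/2 × 472 = 236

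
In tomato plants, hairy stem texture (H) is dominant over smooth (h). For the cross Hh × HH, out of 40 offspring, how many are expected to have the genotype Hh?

Punnett square for Hh × HH:
Offspring genotypes: 2 HH, 2 Hh
Total offspring: 4
Count with target: 2
Probability: 2/4 = 1/2
Expected count = 1/2 × 40 = 20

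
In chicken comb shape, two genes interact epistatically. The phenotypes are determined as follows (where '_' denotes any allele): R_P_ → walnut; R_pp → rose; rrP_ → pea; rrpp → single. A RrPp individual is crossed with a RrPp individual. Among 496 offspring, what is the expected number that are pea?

Cross: RrPp × RrPp — consider each gene separately:
R gene: Rr × Rr → 1 RR, 2 Rr, 1 rr → 3 R_ : 1 rr (out of 4)
P gene: Pp × Pp → 1 PP, 2 Pp, 1 pp → 3 P_ : 1 pp (out of 4)
Genotype classes (out of 4 × 4 = 16): R_P_ = 3×3 = 9; R_pp = 3×1 = 3; rrP_ = 1×3 = 3; rrpp = 1×1 = 1
Apply the phenotype rules: R_P_ (9) → walnut; R_pp (3) → rose; rrP_ (3) → pea; rrpp (1) → single
Phenotype counts (out of 16): 9 walnut, 3 rose, 3 pea, 1 single
pea: 3 out of 16 → fraction 3/16
Expected count = 3/16 × 496 = 93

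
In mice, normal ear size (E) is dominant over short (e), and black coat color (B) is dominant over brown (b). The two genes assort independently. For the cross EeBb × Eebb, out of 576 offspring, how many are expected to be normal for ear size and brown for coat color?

Dihybrid cross EeBb × Eebb — consider each gene separately:
ear size: Ee × Ee → 1 EE, 2 Ee, 1 ee → 3 E_ : 1 ee (out of 4)
coat color: Bb × bb → 2 Bb, 2 bb → 2 B_ : 2 bb (out of 4)
Looking for: normal (E_) and brown (bb)
P(normal) = 3/4, P(brown) = 2/4
P(both) = 3/4 × 2/4 = 6/16 = 3/8
Expected count = 3/8 × 576 = 216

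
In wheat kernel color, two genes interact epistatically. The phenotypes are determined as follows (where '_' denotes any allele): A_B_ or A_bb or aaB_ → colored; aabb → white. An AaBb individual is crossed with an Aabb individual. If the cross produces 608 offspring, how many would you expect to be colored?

Cross: AaBb × Aabb — consider each gene separately:
A gene: Aa × Aa → 1 AA, 2 Aa, 1 aa → 3 A_ : 1 aa (out of 4)
B gene: Bb × bb → 2 Bb, 2 bb → 2 B_ : 2 bb (out of 4)
Genotype classes (out of 4 × 4 = 16): A_B_ = 3×2 = 6; A_bb = 3×2 = 6; aaB_ = 1×2 = 2; aabb = 1×2 = 2
Apply the phenotype rules: A_B_ (6) + A_bb (6) + aaB_ (2) → colored; aabb (2) → white
Phenotype counts (out of 16): 14 colored, 2 white
colored: 14 out of 16 → fraction 7/8
Expected count = 7/8 × 608 = 532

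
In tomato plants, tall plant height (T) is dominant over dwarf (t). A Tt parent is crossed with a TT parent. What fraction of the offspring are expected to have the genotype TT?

Punnett square for Tt × TT:
Offspring genotypes: 2 TT, 2 Tt
Total offspring: 4
Count with target: 2
Probability: 2/4 = 1/2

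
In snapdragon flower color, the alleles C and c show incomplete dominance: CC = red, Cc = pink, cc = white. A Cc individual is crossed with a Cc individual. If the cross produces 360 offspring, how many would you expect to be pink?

Punnett square for Cc × Cc:
Offspring genotypes: 1 CC, 2 Cc, 1 cc
Phenotype counts: 1 red, 2 pink, 1 white
pink: 2 out of 4 → fraction 1/2
Expected count = 1/2 × 360 = 180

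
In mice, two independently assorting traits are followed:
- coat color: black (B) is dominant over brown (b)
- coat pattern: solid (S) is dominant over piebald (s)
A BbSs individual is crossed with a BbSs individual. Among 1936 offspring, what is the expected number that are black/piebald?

Dihybrid cross BbSs × BbSs — consider each gene separately:
coat color: Bb × Bb → 1 BB, 2 Bb, 1 bb → 3 B_ : 1 bb (out of 4)
coat pattern: Ss × Ss → 1 SS, 2 Ss, 1 ss → 3 S_ : 1 ss (out of 4)
Combine (counts out of 4 × 4 = 16): black/solid (B_S_) = 3×3 = 9; black/piebald (B_ss) = 3×1 = 3; brown/solid (bbS_) = 1×3 = 3; brown/piebald (bbss) = 1×1 = 1
Phenotype counts (out of 16): 9 black/solid, 3 black/piebald, 3 brown/solid, 1 brown/piebald
black/piebald: 3 out of 16 → fraction 3/16
Expected count = 3/16 × 1936 = 363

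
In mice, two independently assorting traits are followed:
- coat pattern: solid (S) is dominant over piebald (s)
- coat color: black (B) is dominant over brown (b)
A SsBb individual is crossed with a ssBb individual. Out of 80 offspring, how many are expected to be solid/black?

Dihybrid cross SsBb × ssBb — consider each gene separately:
coat pattern: Ss × ss → 2 Ss, 2 ss → 2 S_ : 2 ss (out of 4)
coat color: Bb × Bb → 1 BB, 2 Bb, 1 bb → 3 B_ : 1 bb (out of 4)
Combine (counts out of 4 × 4 = 16): solid/black (S_B_) = 2×3 = 6; solid/brown (S_bb) = 2×1 = 2; piebald/black (ssB_) = 2×3 = 6; piebald/brown (ssbb) = 2×1 = 2
Phenotype counts (out of 16): 6 solid/black, 2 solid/brown, 6 piebald/black, 2 piebald/brown
solid/black: 6 out of 16 → fraction 3/8
Expected count = 3/8 × 80 = 30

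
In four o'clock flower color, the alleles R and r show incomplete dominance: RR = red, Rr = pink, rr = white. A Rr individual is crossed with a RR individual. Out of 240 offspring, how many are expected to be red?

Punnett square for Rr × RR:
Offspring genotypes: 2 RR, 2 Rr
Phenotype counts: 2 red, 2 pink
red: 2 out of 4 → fraction 1/2
Expected count = 1/2 × 240 = 120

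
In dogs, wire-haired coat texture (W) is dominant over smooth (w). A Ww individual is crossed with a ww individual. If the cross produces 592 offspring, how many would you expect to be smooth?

Punnett square for Ww × ww:
Offspring genotypes: 2 Ww, 2 ww
wire-haired: 2, smooth: 2
smooth: 2 out of 4 → fraction 1/2
Expected count = 1/2 × 592 = 296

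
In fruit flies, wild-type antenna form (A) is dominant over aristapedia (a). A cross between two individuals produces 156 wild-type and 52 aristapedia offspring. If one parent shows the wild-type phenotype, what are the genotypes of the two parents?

Observed offspring: 156 wild-type, 52 aristapedia
The observed ratio simplifies to 3:1. Aristapedia (aa) offspring appear, so each parent must contribute one a allele. The parent stated to show wild-type carries A, so it is Aa. The other parent is then either Aa or aa: Aa × aa would give a 1:1 split, whereas Aa × Aa gives 3:1 — matching the data. So both parents are heterozygous (Aa × Aa).
Parent genotypes: Aa × Aa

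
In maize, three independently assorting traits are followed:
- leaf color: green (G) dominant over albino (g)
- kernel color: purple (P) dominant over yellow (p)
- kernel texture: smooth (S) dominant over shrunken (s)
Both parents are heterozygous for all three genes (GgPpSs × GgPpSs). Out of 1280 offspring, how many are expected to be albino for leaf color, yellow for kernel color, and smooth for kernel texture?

Trihybrid cross: GgPpSs × GgPpSs
Each trait segregates independently with a 3:1 phenotypic ratio, so each gene contributes 3/4 (dominant) or 1/4 (recessive).
Target: albino (leaf color), yellow (kernel color), smooth (kernel texture)
Probability = product of independent per-trait probabilities
= 1/4 × 1/4 × 3/4 = 3/64
Expected count = 3/64 × 1280 = 60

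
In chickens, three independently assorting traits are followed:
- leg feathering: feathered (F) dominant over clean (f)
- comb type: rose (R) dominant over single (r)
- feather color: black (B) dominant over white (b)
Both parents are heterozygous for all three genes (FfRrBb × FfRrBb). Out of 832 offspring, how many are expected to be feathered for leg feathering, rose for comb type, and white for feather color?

Trihybrid cross: FfRrBb × FfRrBb
Each trait segregates independently with a 3:1 phenotypic ratio, so each gene contributes 3/4 (dominant) or 1/4 (recessive).
Target: feathered (leg feathering), rose (comb type), white (feather color)
Probability = product of independent per-trait probabilities
= 3/4 × 3/4 × 1/4 = 9/64
Expected count = 9/64 × 832 = 117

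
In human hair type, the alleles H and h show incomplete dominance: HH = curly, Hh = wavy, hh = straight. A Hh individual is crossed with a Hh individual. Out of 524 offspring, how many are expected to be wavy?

Punnett square for Hh × Hh:
Offspring genotypes: 1 HH, 2 Hh, 1 hh
Phenotype counts: 1 curly, 2 wavy, 1 straight
wavy: 2 out of 4 → fraction 1/2
Expected count = 1/2 × 524 = 262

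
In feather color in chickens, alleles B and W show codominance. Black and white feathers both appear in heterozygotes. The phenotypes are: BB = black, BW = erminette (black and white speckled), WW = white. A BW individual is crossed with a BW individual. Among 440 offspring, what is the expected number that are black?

Punnett square for BW × BW:
Offspring genotypes: 1 BB, 2 BW, 1 WW
Phenotype counts: 1 black, 2 erminette (black and white speckled), 1 white
black: 1 out of 4 → fraction 1/4
Expected count = 1/4 × 440 = 110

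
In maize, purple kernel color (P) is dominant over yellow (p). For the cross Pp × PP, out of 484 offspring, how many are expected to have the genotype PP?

Punnett square for Pp × PP:
Offspring genotypes: 2 PP, 2 Pp
Total offspring: 4
Count with target: 2
Probability: 2/4 = 1/2
Expected count = 1/2 × 484 = 242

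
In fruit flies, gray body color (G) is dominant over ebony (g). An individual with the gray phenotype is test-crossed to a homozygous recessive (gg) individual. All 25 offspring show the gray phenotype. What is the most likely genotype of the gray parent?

Test cross: ? × gg
All offspring are gray.
If the unknown parent were heterozygous (Gg), about half of 25 offspring would be ebony; none are. The unknown parent is most likely homozygous dominant (GG).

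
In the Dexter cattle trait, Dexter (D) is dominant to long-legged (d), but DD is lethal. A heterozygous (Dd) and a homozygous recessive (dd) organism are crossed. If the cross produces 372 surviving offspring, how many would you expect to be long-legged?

Cross: Dd × dd
Punnett square offspring (before lethality): 2 Dd, 2 dd
No DD offspring are produced in this cross.
long-legged: 2 out of 4 → fraction 1/2
Expected count = 1/2 × 372 = 186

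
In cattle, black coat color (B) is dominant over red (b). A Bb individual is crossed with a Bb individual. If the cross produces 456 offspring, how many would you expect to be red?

Punnett square for Bb × Bb:
Offspring genotypes: 1 BB, 2 Bb, 1 bb
black: 3, red: 1
red: 1 out of 4 → fraction 1/4
Expected count = 1/4 × 456 = 114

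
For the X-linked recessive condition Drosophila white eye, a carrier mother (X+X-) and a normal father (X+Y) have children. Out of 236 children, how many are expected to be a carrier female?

Cross: X+X- × X+Y
Offspring: 1 X+X+, 1 X+Y, 1 X+X-, 1 X-Y
Probability of a carrier female: 1/4
Expected count = 1/4 × 236 = 59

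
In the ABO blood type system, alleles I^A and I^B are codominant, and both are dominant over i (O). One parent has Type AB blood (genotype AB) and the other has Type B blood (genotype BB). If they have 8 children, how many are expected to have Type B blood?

Cross: AB × BB
Possible offspring genotypes: 2 AB, 2 BB
Blood type counts: 2 Type AB, 2 Type B
Probability of Type B: 2/4 = 1/2
Expected count = 1/2 × 8 = 4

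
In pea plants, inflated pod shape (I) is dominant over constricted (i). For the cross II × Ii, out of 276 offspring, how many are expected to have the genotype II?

Punnett square for II × Ii:
Offspring genotypes: 2 II, 2 Ii
Total offspring: 4
Count with target: 2
Probability: 2/4 = 1/2
Expected count = 1/2 × 276 = 138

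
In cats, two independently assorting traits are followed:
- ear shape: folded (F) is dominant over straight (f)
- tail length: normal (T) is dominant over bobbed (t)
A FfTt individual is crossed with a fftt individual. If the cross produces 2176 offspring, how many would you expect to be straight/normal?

Dihybrid cross FfTt × fftt — consider each gene separately:
ear shape: Ff × ff → 2 Ff, 2 ff → 2 F_ : 2 ff (out of 4)
tail length: Tt × tt → 2 Tt, 2 tt → 2 T_ : 2 tt (out of 4)
Combine (counts out of 4 × 4 = 16): folded/normal (F_T_) = 2×2 = 4; folded/bobbed (F_tt) = 2×2 = 4; straight/normal (ffT_) = 2×2 = 4; straight/bobbed (fftt) = 2×2 = 4
Phenotype counts (out of 16): 4 folded/normal, 4 folded/bobbed, 4 straight/normal, 4 straight/bobbed
straight/normal: 4 out of 16 → fraction 1/4
Expected count = 1/4 × 2176 = 544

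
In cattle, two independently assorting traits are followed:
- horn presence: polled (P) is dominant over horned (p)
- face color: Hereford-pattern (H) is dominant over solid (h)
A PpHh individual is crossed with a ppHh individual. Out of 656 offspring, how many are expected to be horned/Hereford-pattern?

Dihybrid cross PpHh × ppHh — consider each gene separately:
horn presence: Pp × pp → 2 Pp, 2 pp → 2 P_ : 2 pp (out of 4)
face color: Hh × Hh → 1 HH, 2 Hh, 1 hh → 3 H_ : 1 hh (out of 4)
Combine (counts out of 4 × 4 = 16): polled/Hereford-pattern (P_H_) = 2×3 = 6; polled/solid (P_hh) = 2×1 = 2; horned/Hereford-pattern (ppH_) = 2×3 = 6; horned/solid (pphh) = 2×1 = 2
Phenotype counts (out of 16): 6 polled/Hereford-pattern, 2 polled/solid, 6 horned/Hereford-pattern, 2 horned/solid
horned/Hereford-pattern: 6 out of 16 → fraction 3/8
Expected count = 3/8 × 656 = 246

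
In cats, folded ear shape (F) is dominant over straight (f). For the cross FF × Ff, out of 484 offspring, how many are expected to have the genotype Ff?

Punnett square for FF × Ff:
Offspring genotypes: 2 FF, 2 Ff
Total offspring: 4
Count with target: 2
Probability: 2/4 = 1/2
Expected count = 1/2 × 484 = 242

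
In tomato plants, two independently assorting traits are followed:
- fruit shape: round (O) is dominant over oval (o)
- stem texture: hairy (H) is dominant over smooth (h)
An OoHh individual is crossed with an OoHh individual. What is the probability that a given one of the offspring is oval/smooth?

Dihybrid cross OoHh × OoHh — consider each gene separately:
fruit shape: Oo × Oo → 1 OO, 2 Oo, 1 oo → 3 O_ : 1 oo (out of 4)
stem texture: Hh × Hh → 1 HH, 2 Hh, 1 hh → 3 H_ : 1 hh (out of 4)
Combine (counts out of 4 × 4 = 16): round/hairy (O_H_) = 3×3 = 9; round/smooth (O_hh) = 3×1 = 3; oval/hairy (ooH_) = 1×3 = 3; oval/smooth (oohh) = 1×1 = 1
Phenotype counts (out of 16): 9 round/hairy, 3 round/smooth, 3 oval/hairy, 1 oval/smooth
oval/smooth: 1 out of 16
Probability: 1/16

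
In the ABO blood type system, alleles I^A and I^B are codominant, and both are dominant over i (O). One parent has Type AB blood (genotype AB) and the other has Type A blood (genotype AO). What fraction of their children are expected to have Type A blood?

Cross: AB × AO
Possible offspring genotypes: 1 AA, 1 AO, 1 AB, 1 BO
Blood type counts: 2 Type A, 1 Type AB, 1 Type B
Probability of Type A: 2/4 = 1/2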